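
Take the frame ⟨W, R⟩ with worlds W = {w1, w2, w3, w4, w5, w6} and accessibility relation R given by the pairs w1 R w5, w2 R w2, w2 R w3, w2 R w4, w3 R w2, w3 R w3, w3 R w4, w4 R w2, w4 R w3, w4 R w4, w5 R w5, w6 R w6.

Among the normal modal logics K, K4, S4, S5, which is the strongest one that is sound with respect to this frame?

K4

Transitive (axiom 4): yes — every two-step R-path is closed by a direct edge.
Reflexive (axiom T): no — w1 is not related to itself.
Euclidean (axiom 5): yes — any two successors of a common world are R-related.
So F validates K, K4; S4 would additionally require R to be reflexive. The strongest is K4.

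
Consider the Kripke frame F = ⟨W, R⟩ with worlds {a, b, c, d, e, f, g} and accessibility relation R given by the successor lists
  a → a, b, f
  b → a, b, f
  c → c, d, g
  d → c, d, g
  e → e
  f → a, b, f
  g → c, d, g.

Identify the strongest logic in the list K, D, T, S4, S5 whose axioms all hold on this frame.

Serial (axiom D): yes — every world has a successor (e.g. a R a).
Reflexive (axiom T): yes — every world is R-related to itself.
Transitive (axiom 4): yes — every two-step R-path is closed by a direct edge.
Euclidean (axiom 5): yes — any two successors of a common world are R-related.
So F validates K, D, T, S4, S5. The strongest is S5.

S5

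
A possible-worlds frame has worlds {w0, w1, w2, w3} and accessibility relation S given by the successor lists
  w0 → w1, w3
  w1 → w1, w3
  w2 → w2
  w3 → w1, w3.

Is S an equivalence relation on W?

Reflexive: no — w0 is not related to itself.
Symmetric: no — w0 S w1 but not w1 S w0.
Transitive: yes — every two-step S-path is closed by a direct edge.
So S is not an equivalence relation.

No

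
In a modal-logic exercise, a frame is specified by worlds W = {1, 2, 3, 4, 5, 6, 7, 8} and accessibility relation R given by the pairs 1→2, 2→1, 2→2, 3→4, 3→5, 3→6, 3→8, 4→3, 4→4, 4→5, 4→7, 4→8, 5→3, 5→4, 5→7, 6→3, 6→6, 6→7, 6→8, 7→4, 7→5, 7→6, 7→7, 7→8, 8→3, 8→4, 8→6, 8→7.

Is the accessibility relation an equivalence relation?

Reflexive: no — 1 is not related to itself.
Symmetric: yes — every pair in R has its reverse in R.
Transitive: no — 3 R 4 and 4 R 7, but not 3 R 7.
So R is not an equivalence relation.

No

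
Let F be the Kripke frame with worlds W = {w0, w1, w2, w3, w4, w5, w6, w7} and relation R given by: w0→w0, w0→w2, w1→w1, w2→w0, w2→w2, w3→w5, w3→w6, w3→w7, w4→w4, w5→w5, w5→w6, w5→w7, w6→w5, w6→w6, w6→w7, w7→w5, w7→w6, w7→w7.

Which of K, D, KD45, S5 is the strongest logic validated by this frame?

KD45

Serial (axiom D): yes — every world has a successor (e.g. w0 R w0).
Euclidean (axiom 5): yes — any two successors of a common world are R-related.
Transitive (axiom 4): yes — every two-step R-path is closed by a direct edge.
Reflexive (axiom T): no — w3 is not related to itself.
So F validates K, D, KD45; S5 would additionally require R to be reflexive. The strongest is KD45.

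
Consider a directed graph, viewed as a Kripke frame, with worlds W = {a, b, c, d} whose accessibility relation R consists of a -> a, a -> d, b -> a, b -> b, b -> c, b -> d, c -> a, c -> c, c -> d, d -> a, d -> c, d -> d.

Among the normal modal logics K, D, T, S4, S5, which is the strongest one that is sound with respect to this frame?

T

Serial (axiom D): yes — every world has a successor (e.g. a R a).
Reflexive (axiom T): yes — every world is R-related to itself.
Transitive (axiom 4): no — a R d and d R c, but not a R c.
Euclidean (axiom 5): no — b R a and b R c, but not a R c.
So F validates K, D, T; S4 would additionally require R to be transitive. The strongest is T.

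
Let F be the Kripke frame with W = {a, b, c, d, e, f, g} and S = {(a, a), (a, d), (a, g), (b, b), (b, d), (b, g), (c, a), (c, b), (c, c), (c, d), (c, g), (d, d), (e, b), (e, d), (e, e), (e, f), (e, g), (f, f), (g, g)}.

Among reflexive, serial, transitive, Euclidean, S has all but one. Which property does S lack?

Euclidean

Reflexive: yes — every world is S-related to itself.
Serial: yes — every world has a successor (e.g. a S a).
Transitive: yes — every two-step S-path is closed by a direct edge.
Euclidean: no — a S d and a S g, but not d S g.
Only Euclidean fails.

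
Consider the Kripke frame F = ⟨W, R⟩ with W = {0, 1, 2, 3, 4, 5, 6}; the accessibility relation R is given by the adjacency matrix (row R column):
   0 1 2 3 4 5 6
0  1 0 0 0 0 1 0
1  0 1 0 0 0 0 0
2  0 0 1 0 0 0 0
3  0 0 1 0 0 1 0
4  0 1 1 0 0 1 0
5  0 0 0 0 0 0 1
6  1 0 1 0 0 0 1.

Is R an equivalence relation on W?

Reflexive: no — 3 is not related to itself.
Symmetric: no — 0 R 5 but not 5 R 0.
Transitive: no — 0 R 5 and 5 R 6, but not 0 R 6.
So R is not an equivalence relation.

No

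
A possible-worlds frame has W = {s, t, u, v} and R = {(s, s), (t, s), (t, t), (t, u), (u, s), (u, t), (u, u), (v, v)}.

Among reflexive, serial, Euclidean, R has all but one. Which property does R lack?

Reflexive: yes — every world is R-related to itself.
Serial: yes — every world has a successor (e.g. s R s).
Euclidean: no — t R s and t R u, but not s R u.
Only Euclidean fails.

Euclidean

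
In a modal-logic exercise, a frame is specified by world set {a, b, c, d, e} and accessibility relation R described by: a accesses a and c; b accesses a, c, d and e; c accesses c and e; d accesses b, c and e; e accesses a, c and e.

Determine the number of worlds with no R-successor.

R is serial; there are no such worlds.

0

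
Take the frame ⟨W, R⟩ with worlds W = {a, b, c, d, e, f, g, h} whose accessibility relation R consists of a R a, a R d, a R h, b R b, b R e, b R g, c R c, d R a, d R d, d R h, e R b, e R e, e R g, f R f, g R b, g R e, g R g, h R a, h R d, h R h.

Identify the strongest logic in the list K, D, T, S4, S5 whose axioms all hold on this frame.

Serial (axiom D): yes — every world has a successor (e.g. a R a).
Reflexive (axiom T): yes — every world is R-related to itself.
Transitive (axiom 4): yes — every two-step R-path is closed by a direct edge.
Euclidean (axiom 5): yes — any two successors of a common world are R-related.
So F validates K, D, T, S4, S5. The strongest is S5.

S5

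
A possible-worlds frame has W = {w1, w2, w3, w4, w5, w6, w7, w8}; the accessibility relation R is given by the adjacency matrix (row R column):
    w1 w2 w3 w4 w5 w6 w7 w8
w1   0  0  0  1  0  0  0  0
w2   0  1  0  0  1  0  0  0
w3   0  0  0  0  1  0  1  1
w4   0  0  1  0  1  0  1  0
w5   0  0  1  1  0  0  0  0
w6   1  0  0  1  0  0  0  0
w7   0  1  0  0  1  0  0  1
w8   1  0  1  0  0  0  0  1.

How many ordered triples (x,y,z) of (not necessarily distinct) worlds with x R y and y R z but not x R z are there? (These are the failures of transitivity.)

29

Enumerating: (w1,w4,w3), (w1,w4,w5), (w1,w4,w7), (w2,w5,w3), (w2,w5,w4), (w3,w5,w3), (w3,w5,w4), (w3,w7,w2), (w3,w8,w1), (w3,w8,w3), (w4,w3,w8), (w4,w5,w4), … and 17 more.
Total: 29.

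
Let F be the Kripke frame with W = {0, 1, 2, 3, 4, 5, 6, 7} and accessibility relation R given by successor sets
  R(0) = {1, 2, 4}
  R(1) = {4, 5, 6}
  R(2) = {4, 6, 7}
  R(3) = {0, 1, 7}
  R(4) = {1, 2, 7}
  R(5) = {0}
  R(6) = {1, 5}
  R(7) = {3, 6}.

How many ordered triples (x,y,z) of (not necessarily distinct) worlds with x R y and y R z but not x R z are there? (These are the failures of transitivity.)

40

Enumerating: (0,1,5), (0,1,6), (0,2,6), (0,2,7), (0,4,7), (1,4,1), (1,4,2), (1,4,7), (1,5,0), (1,6,1), (2,4,1), (2,4,2), … and 28 more.
Total: 40.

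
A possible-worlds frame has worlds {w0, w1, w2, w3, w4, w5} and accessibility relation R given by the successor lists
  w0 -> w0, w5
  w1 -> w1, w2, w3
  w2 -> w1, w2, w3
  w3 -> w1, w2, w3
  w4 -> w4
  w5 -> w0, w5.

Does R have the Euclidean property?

Yes

Euclidean: yes — any two successors of a common world are R-related.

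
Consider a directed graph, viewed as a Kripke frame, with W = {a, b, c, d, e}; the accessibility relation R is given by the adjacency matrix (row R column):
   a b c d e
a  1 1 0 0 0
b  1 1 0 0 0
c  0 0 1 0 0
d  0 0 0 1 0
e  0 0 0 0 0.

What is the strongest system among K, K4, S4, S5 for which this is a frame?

K4

Transitive (axiom 4): yes — every two-step R-path is closed by a direct edge.
Reflexive (axiom T): no — e is not related to itself.
Euclidean (axiom 5): yes — any two successors of a common world are R-related.
So F validates K, K4; S4 would additionally require R to be reflexive. The strongest is K4.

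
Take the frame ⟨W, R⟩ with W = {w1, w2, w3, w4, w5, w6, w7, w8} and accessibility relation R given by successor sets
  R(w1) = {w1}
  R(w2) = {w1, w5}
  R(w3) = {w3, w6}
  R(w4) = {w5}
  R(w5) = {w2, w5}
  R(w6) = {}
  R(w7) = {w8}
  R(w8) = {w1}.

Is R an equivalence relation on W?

Reflexive: no — w2 is not related to itself.
Symmetric: no — w2 R w1 but not w1 R w2.
Transitive: no — w4 R w5 and w5 R w2, but not w4 R w2.
So R is not an equivalence relation.

No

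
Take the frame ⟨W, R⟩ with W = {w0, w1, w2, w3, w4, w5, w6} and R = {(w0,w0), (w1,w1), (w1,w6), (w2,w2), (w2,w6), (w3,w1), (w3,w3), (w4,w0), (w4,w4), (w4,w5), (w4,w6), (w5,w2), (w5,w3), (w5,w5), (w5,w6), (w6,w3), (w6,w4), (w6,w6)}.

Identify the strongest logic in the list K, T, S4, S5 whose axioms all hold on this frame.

Reflexive (axiom T): yes — every world is R-related to itself.
Transitive (axiom 4): no — w1 R w6 and w6 R w3, but not w1 R w3.
Euclidean (axiom 5): no — w4 R w0 and w4 R w5, but not w0 R w5.
So F validates K, T; S4 would additionally require R to be transitive. The strongest is T.

T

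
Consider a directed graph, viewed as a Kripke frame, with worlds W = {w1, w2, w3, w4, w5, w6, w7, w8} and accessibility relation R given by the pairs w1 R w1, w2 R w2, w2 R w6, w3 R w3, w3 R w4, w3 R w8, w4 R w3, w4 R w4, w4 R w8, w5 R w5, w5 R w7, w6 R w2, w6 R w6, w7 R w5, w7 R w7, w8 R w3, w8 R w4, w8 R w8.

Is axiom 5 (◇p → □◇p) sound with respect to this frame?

The schema 5 characterises exactly the Euclidean frames.
Euclidean: yes — any two successors of a common world are R-related.

Yes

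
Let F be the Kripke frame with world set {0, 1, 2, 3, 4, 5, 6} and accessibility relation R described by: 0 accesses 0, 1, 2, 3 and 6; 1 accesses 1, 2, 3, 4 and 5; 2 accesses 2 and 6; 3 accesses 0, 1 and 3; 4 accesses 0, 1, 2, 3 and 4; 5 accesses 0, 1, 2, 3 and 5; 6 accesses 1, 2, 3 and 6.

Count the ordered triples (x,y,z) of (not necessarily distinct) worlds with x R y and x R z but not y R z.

39

Enumerating: (0,1,0), (0,1,6), (0,2,0), (0,2,1), (0,2,3), (0,3,2), (0,3,6), (0,6,0), (1,2,1), (1,2,3), (1,2,4), (1,2,5), … and 27 more.
Total: 39.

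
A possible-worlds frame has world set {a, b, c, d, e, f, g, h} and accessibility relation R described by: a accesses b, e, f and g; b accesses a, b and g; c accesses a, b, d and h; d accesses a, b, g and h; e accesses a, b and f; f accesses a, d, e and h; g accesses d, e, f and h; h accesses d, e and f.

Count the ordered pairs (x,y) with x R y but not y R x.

14

Enumerating: (a,g), (b,g), (c,a), (c,b), (c,d), (c,h), (d,a), (d,b), (e,b), (f,d), (g,e), (g,f), (g,h), (h,e).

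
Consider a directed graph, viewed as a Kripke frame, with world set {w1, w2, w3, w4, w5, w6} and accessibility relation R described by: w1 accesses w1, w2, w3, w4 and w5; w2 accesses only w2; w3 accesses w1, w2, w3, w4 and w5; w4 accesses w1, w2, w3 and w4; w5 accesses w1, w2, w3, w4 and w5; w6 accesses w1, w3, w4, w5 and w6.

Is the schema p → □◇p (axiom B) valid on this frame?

By correspondence theory, B is valid on a frame iff R is symmetric.
Symmetric: no — w1 R w2 but not w2 R w1.

No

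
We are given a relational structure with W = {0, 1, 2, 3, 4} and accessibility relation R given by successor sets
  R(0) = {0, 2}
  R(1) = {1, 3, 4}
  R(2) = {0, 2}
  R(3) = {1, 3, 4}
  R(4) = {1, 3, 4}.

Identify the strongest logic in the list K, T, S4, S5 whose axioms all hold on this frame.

Reflexive (axiom T): yes — every world is R-related to itself.
Transitive (axiom 4): yes — every two-step R-path is closed by a direct edge.
Euclidean (axiom 5): yes — any two successors of a common world are R-related.
So F validates K, T, S4, S5. The strongest is S5.

S5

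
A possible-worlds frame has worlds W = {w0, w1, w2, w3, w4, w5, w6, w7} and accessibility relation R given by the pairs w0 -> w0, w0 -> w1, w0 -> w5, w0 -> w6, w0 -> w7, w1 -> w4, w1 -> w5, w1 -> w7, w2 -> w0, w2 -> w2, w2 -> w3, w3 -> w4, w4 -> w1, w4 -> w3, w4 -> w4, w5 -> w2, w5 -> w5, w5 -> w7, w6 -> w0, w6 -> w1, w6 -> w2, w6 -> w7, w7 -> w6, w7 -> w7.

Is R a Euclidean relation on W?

No

Euclidean: no — w0 R w1 and w0 R w6, but not w1 R w6.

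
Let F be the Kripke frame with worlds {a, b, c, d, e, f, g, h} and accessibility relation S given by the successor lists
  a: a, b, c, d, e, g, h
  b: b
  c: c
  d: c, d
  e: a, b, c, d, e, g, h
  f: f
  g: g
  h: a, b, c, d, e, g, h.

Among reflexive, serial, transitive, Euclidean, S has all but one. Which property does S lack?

Reflexive: yes — every world is S-related to itself.
Serial: yes — every world has a successor (e.g. a S a).
Transitive: yes — every two-step S-path is closed by a direct edge.
Euclidean: no — a S b and a S c, but not b S c.
Only Euclidean fails.

Euclidean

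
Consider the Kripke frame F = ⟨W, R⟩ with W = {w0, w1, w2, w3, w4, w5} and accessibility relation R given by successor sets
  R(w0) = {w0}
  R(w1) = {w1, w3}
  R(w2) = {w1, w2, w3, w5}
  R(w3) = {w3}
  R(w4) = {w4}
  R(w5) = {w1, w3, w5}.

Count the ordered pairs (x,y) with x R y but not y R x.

Enumerating: (w1,w3), (w2,w1), (w2,w3), (w2,w5), (w5,w1), (w5,w3).

6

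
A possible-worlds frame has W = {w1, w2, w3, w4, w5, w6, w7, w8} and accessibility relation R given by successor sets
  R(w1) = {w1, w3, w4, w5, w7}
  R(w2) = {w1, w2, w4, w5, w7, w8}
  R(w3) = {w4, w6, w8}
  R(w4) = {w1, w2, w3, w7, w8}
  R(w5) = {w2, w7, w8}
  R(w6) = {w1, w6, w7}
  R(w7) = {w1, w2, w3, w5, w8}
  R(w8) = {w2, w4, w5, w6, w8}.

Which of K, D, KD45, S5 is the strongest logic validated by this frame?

Serial (axiom D): yes — every world has a successor (e.g. w1 R w1).
Euclidean (axiom 5): no — w1 R w3 and w1 R w5, but not w3 R w5.
Transitive (axiom 4): no — w1 R w3 and w3 R w6, but not w1 R w6.
Reflexive (axiom T): no — w3 is not related to itself.
So F validates K, D; KD45 would additionally require R to be Euclidean and transitive. The strongest is D.

D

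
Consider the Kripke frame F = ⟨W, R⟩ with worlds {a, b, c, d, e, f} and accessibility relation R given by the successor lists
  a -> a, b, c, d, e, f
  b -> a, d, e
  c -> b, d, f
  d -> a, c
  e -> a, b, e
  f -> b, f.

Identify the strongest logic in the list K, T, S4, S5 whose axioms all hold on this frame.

Reflexive (axiom T): no — b is not related to itself.
Transitive (axiom 4): no — b R a and a R c, but not b R c.
Euclidean (axiom 5): no — a R b and a R c, but not b R c.
So F validates K; T would additionally require R to be reflexive. The strongest is K.

K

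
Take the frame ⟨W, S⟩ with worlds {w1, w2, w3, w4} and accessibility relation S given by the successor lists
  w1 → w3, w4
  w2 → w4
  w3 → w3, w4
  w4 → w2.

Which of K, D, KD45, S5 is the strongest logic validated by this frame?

Serial (axiom D): yes — every world has a successor (e.g. w1 S w3).
Euclidean (axiom 5): no — w1 S w4 and w1 S w3, but not w4 S w3.
Transitive (axiom 4): no — w1 S w4 and w4 S w2, but not w1 S w2.
Reflexive (axiom T): no — w1 is not related to itself.
So F validates K, D; KD45 would additionally require S to be Euclidean and transitive. The strongest is D.

D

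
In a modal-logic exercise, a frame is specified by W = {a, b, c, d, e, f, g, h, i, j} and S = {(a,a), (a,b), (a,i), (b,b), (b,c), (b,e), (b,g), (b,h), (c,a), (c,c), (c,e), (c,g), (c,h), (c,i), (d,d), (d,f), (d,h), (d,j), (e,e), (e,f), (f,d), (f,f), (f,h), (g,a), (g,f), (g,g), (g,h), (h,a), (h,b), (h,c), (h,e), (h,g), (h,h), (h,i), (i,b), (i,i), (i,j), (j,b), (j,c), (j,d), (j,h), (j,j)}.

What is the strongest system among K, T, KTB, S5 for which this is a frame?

T

Reflexive (axiom T): yes — every world is S-related to itself.
Symmetric (axiom B): no — a S b but not b S a.
Euclidean (axiom 5): no — a S b and a S i, but not b S i.
So F validates K, T; KTB would additionally require S to be symmetric. The strongest is T.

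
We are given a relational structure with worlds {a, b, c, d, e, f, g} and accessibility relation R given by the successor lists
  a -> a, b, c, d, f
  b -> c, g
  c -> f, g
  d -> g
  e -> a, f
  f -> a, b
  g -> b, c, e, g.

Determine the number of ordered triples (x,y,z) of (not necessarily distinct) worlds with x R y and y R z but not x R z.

26

Enumerating: (a,b,g), (a,c,g), (a,d,g), (b,c,f), (b,g,b), (b,g,e), (c,f,a), (c,f,b), (c,g,b), (c,g,c), (c,g,e), (d,g,b), … and 14 more.
Total: 26.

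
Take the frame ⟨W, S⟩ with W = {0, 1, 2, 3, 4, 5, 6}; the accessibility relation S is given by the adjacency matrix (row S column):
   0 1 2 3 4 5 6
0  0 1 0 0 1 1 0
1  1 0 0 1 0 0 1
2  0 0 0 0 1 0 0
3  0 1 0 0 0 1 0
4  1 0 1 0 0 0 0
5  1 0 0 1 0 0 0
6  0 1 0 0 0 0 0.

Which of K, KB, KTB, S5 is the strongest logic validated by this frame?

KB

Symmetric (axiom B): yes — every pair in S has its reverse in S.
Reflexive (axiom T): no — 0 is not related to itself.
Euclidean (axiom 5): no — 0 S 1 and 0 S 4, but not 1 S 4.
So F validates K, KB; KTB would additionally require S to be reflexive. The strongest is KB.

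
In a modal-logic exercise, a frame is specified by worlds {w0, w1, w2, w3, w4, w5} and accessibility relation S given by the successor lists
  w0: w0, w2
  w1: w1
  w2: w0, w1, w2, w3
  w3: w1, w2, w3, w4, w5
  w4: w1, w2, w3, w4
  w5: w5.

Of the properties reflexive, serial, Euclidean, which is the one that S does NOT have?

Reflexive: yes — every world is S-related to itself.
Serial: yes — every world has a successor (e.g. w0 S w0).
Euclidean: no — w2 S w0 and w2 S w1, but not w0 S w1.
Only Euclidean fails.

Euclidean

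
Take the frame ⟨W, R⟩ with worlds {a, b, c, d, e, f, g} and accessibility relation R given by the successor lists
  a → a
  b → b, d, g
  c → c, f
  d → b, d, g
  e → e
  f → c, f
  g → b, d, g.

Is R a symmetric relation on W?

Yes

Symmetric: yes — every pair in R has its reverse in R.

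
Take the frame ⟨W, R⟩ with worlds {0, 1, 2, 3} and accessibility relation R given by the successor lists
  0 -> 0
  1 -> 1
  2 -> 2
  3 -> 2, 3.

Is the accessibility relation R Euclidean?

No

Euclidean: no — 3 R 2 and 3 R 3, but not 2 R 3.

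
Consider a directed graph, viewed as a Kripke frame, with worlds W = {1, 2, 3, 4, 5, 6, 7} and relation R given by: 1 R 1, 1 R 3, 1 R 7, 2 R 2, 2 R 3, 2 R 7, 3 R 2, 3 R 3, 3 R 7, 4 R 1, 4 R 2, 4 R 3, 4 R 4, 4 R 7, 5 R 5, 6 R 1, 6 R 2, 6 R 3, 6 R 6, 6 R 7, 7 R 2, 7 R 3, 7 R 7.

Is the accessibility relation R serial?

Serial: yes — every world has a successor (e.g. 1 R 1).

Yes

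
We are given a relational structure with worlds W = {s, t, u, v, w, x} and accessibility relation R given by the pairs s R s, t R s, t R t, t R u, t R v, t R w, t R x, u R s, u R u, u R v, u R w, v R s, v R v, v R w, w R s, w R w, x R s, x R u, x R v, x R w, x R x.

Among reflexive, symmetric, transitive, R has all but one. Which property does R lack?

symmetric

Reflexive: yes — every world is R-related to itself.
Symmetric: no — t R s but not s R t.
Transitive: yes — every two-step R-path is closed by a direct edge.
Only symmetric fails.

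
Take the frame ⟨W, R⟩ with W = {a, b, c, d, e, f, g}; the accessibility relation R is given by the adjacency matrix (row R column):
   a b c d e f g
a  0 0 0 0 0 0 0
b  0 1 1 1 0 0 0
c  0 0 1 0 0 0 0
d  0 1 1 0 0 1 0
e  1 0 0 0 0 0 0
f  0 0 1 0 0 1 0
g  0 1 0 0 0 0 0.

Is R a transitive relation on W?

No

Transitive: no — b R d and d R f, but not b R f.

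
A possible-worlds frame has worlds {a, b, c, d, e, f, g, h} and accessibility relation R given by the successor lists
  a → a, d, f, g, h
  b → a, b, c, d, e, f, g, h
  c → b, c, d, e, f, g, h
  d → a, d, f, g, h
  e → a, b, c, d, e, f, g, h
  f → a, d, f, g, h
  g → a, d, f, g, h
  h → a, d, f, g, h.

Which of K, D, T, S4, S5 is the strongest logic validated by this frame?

Serial (axiom D): yes — every world has a successor (e.g. a R a).
Reflexive (axiom T): yes — every world is R-related to itself.
Transitive (axiom 4): no — c R b and b R a, but not c R a.
Euclidean (axiom 5): no — b R a and b R c, but not a R c.
So F validates K, D, T; S4 would additionally require R to be transitive. The strongest is T.

T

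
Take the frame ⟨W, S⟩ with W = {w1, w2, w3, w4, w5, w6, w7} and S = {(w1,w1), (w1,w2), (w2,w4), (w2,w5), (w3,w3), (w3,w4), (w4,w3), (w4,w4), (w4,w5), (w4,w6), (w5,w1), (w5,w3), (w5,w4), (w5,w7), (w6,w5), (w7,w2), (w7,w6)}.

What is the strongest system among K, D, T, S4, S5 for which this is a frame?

D

Serial (axiom D): yes — every world has a successor (e.g. w1 S w1).
Reflexive (axiom T): no — w2 is not related to itself.
Transitive (axiom 4): no — w1 S w2 and w2 S w4, but not w1 S w4.
Euclidean (axiom 5): no — w4 S w3 and w4 S w5, but not w3 S w5.
So F validates K, D; T would additionally require S to be reflexive. The strongest is D.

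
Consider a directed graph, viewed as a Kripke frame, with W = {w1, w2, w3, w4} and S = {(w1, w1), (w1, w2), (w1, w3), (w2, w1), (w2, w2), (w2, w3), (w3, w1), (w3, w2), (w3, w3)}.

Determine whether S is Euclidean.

Yes

Euclidean: yes — any two successors of a common world are S-related.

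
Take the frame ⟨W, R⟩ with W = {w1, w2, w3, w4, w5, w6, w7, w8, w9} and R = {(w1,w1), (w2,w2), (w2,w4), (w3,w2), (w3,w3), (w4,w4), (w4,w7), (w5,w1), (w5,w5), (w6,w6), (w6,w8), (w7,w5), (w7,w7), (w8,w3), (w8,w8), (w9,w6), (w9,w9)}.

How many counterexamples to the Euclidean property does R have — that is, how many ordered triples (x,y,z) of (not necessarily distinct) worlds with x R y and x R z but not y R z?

Enumerating: (w2,w4,w2), (w3,w2,w3), (w4,w7,w4), (w5,w1,w5), (w6,w8,w6), (w7,w5,w7), (w8,w3,w8), (w9,w6,w9).

8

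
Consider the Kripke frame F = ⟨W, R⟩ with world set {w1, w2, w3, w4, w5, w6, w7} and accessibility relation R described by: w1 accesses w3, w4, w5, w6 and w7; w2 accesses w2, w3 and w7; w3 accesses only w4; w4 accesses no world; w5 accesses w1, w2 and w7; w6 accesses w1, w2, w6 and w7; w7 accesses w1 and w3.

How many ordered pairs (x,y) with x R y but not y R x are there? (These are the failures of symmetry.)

10

Enumerating: (w1,w3), (w1,w4), (w2,w3), (w2,w7), (w3,w4), (w5,w2), (w5,w7), (w6,w2), (w6,w7), (w7,w3).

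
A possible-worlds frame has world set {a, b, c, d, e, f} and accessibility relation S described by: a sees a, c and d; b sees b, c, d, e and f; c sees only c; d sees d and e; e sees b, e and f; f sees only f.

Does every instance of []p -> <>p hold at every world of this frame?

By correspondence theory, D is valid on a frame iff S is serial.
Serial: yes — every world has a successor (e.g. a S a).

Yes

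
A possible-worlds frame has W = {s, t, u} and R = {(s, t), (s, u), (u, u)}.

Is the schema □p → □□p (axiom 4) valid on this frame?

Axiom 4 corresponds to the accessibility relation being transitive.
Transitive: yes — every two-step R-path is closed by a direct edge.

Yes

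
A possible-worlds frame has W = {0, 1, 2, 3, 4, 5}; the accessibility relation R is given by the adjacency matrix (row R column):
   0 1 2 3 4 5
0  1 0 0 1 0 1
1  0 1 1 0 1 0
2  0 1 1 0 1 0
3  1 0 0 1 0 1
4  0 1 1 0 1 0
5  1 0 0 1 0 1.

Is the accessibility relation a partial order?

Reflexive: yes — every world is R-related to itself.
Transitive: yes — every two-step R-path is closed by a direct edge.
Antisymmetric: no — 0 R 3 and 3 R 0 with 0 ≠ 3.
So R is not a partial order.

No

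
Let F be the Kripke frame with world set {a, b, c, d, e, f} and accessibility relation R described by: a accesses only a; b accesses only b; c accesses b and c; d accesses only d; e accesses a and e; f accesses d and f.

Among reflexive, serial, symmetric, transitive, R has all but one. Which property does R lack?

symmetric

Reflexive: yes — every world is R-related to itself.
Serial: yes — every world has a successor (e.g. a R a).
Symmetric: no — c R b but not b R c.
Transitive: yes — every two-step R-path is closed by a direct edge.
Only symmetric fails.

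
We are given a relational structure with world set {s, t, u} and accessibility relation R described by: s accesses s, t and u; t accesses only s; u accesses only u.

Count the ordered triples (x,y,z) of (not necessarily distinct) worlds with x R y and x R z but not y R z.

4

Enumerating: (s,t,t), (s,t,u), (s,u,s), (s,u,t).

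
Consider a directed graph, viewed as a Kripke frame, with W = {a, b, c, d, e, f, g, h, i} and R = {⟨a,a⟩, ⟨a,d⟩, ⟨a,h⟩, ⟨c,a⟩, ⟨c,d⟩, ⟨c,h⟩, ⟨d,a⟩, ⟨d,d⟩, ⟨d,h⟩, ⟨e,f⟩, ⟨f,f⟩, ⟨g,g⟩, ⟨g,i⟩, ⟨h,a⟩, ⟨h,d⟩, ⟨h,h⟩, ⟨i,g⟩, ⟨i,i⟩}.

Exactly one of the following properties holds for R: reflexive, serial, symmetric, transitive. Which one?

transitive

Reflexive: no — b is not related to itself.
Serial: no — b has no R-successor.
Symmetric: no — c R a but not a R c.
Transitive: yes — every two-step R-path is closed by a direct edge.
Only transitive holds.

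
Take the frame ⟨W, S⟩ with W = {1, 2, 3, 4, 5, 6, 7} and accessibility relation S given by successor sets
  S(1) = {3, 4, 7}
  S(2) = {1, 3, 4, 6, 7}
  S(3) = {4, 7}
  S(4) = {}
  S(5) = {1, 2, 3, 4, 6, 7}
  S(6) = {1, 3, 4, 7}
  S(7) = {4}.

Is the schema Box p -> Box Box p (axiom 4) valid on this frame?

By correspondence theory, 4 is valid on a frame iff S is transitive.
Transitive: yes — every two-step S-path is closed by a direct edge.

Yes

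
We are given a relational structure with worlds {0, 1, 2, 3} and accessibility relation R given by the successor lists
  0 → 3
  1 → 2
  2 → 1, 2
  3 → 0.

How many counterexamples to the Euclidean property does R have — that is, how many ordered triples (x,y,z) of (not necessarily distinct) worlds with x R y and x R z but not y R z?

3

Enumerating: (0,3,3), (2,1,1), (3,0,0).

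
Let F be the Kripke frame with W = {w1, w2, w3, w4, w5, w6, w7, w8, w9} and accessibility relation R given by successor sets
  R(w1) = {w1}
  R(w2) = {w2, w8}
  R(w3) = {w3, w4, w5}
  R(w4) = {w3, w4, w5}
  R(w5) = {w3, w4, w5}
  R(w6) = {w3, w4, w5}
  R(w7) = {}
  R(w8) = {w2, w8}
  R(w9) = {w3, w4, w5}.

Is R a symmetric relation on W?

No

Symmetric: no — w6 R w3 but not w3 R w6.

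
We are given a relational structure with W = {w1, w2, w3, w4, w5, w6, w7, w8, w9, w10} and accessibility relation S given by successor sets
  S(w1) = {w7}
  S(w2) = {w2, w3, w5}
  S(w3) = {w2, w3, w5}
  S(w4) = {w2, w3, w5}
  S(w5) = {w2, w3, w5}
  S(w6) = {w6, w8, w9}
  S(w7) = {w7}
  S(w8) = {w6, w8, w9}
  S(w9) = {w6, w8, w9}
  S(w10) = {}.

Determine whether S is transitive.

Yes

Transitive: yes — every two-step S-path is closed by a direct edge.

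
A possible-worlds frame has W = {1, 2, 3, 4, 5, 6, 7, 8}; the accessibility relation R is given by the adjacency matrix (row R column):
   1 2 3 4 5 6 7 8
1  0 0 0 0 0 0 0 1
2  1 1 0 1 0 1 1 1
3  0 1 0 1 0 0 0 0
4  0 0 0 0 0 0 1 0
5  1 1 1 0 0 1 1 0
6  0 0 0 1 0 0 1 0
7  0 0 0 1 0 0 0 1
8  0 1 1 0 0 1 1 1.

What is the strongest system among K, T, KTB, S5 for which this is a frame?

K

Reflexive (axiom T): no — 1 is not related to itself.
Symmetric (axiom B): no — 1 R 8 but not 8 R 1.
Euclidean (axiom 5): no — 2 R 1 and 2 R 4, but not 1 R 4.
So F validates K; T would additionally require R to be reflexive. The strongest is K.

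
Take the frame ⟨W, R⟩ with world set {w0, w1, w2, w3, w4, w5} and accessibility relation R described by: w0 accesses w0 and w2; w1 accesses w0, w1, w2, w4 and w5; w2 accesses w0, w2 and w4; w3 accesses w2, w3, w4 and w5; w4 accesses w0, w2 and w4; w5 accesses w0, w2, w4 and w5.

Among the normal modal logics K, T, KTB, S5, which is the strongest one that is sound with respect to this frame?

Reflexive (axiom T): yes — every world is R-related to itself.
Symmetric (axiom B): no — w1 R w0 but not w0 R w1.
Euclidean (axiom 5): no — w1 R w0 and w1 R w4, but not w0 R w4.
So F validates K, T; KTB would additionally require R to be symmetric. The strongest is T.

T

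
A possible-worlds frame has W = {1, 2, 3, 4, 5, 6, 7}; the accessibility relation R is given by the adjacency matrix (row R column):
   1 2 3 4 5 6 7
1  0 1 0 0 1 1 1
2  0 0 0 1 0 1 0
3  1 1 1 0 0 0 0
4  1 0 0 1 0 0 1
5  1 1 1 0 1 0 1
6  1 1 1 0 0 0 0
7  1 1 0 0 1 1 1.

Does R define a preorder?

No

Reflexive: no — 1 is not related to itself.
Transitive: no — 1 R 2 and 2 R 4, but not 1 R 4.
So R is not a preorder.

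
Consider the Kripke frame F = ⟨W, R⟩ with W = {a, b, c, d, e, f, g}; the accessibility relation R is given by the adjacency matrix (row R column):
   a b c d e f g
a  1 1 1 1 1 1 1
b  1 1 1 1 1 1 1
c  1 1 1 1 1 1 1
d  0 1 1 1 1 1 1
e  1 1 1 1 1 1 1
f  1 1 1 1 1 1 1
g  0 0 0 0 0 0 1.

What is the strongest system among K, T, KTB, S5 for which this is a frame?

Reflexive (axiom T): yes — every world is R-related to itself.
Symmetric (axiom B): no — a R d but not d R a.
Euclidean (axiom 5): no — a R g and a R b, but not g R b.
So F validates K, T; KTB would additionally require R to be symmetric. The strongest is T.

T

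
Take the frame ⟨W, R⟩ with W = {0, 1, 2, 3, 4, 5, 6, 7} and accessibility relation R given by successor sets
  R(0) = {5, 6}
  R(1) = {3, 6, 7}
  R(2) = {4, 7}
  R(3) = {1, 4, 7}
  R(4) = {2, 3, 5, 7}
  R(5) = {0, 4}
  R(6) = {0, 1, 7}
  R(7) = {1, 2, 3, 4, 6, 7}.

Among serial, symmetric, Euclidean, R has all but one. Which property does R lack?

Serial: yes — every world has a successor (e.g. 0 R 5).
Symmetric: yes — every pair in R has its reverse in R.
Euclidean: no — 0 R 5 and 0 R 6, but not 5 R 6.
Only Euclidean fails.

Euclidean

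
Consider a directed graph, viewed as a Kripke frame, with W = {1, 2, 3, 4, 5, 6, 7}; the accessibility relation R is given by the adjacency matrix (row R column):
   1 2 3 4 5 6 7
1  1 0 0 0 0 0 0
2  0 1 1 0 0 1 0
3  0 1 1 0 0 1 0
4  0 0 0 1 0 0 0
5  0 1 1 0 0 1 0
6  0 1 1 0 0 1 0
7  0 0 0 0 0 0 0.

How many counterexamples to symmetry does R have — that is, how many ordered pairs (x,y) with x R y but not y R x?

Enumerating: (5,2), (5,3), (5,6).

3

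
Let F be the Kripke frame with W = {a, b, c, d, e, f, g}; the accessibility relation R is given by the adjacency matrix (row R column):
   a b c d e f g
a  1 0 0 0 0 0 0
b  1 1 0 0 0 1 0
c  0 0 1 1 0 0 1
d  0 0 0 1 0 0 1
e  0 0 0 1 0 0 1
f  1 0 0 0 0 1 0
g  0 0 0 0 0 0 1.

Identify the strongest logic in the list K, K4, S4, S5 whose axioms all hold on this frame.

K4

Transitive (axiom 4): yes — every two-step R-path is closed by a direct edge.
Reflexive (axiom T): no — e is not related to itself.
Euclidean (axiom 5): no — b R a and b R f, but not a R f.
So F validates K, K4; S4 would additionally require R to be reflexive. The strongest is K4.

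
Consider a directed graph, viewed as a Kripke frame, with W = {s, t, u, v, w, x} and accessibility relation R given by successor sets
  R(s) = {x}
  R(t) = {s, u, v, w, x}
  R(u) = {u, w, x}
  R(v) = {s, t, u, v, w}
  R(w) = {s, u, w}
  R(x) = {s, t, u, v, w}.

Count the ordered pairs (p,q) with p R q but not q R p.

Enumerating: (t,s), (t,u), (t,w), (v,s), (v,u), (v,w), (w,s), (x,v), (x,w).

9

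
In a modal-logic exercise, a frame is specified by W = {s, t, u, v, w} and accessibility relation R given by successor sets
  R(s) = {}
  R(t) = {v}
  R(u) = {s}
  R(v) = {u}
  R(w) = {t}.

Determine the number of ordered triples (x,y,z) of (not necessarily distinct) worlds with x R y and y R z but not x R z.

3

Enumerating: (t,v,u), (v,u,s), (w,t,v).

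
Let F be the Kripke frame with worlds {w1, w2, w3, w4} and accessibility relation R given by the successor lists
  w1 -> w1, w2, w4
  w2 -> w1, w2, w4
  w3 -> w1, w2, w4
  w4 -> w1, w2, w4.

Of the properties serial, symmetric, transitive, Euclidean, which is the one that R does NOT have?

symmetric

Serial: yes — every world has a successor (e.g. w1 R w1).
Symmetric: no — w3 R w1 but not w1 R w3.
Transitive: yes — every two-step R-path is closed by a direct edge.
Euclidean: yes — any two successors of a common world are R-related.
Only symmetric fails.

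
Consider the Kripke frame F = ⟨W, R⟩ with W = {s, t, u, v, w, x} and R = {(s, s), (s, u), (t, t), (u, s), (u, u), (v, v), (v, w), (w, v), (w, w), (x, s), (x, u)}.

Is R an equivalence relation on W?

Reflexive: no — x is not related to itself.
Symmetric: no — x R s but not s R x.
Transitive: yes — every two-step R-path is closed by a direct edge.
So R is not an equivalence relation.

No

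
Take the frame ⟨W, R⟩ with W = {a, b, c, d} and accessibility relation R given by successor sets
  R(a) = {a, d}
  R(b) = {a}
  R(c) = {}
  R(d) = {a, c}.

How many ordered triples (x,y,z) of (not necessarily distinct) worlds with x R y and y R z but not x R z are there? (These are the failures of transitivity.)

Enumerating: (a,d,c), (b,a,d), (d,a,d).

3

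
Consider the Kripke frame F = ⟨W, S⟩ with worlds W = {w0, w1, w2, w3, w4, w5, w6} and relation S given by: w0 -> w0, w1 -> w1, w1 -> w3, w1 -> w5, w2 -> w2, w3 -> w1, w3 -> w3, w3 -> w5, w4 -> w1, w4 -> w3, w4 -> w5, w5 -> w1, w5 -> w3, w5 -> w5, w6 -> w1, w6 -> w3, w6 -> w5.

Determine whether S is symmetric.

No

Symmetric: no — w4 S w1 but not w1 S w4.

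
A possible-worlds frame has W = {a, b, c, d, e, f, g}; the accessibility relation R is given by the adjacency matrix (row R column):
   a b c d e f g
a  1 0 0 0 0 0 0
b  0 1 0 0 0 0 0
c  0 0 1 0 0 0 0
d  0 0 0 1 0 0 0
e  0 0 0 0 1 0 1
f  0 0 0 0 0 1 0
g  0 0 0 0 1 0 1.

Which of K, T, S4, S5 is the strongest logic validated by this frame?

S5

Reflexive (axiom T): yes — every world is R-related to itself.
Transitive (axiom 4): yes — every two-step R-path is closed by a direct edge.
Euclidean (axiom 5): yes — any two successors of a common world are R-related.
So F validates K, T, S4, S5. The strongest is S5.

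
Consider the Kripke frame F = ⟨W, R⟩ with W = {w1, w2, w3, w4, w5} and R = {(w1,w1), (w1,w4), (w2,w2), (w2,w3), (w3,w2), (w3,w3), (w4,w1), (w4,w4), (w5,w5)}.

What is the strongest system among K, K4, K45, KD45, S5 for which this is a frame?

S5

Transitive (axiom 4): yes — every two-step R-path is closed by a direct edge.
Euclidean (axiom 5): yes — any two successors of a common world are R-related.
Serial (axiom D): yes — every world has a successor (e.g. w1 R w1).
Reflexive (axiom T): yes — every world is R-related to itself.
So F validates K, K4, K45, KD45, S5. The strongest is S5.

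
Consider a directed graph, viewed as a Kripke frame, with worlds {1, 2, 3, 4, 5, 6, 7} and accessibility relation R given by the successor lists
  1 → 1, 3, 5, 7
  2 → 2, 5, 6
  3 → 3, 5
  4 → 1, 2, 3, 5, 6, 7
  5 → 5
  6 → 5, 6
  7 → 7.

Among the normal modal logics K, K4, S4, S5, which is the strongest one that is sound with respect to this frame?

K4

Transitive (axiom 4): yes — every two-step R-path is closed by a direct edge.
Reflexive (axiom T): no — 4 is not related to itself.
Euclidean (axiom 5): no — 1 R 3 and 1 R 7, but not 3 R 7.
So F validates K, K4; S4 would additionally require R to be reflexive. The strongest is K4.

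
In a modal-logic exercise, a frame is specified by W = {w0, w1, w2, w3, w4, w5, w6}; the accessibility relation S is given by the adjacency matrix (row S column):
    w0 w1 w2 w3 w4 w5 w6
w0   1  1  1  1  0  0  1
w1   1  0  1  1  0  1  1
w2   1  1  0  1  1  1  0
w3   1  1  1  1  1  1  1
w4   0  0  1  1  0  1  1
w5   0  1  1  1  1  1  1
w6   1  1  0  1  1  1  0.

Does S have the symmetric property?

Yes

Symmetric: yes — every pair in S has its reverse in S.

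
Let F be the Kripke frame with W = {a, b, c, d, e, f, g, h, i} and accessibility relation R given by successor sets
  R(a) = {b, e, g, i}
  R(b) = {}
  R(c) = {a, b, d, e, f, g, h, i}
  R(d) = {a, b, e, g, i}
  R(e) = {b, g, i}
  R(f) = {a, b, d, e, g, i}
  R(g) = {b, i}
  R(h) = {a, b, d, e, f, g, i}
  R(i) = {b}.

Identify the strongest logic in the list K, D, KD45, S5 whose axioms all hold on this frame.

K

Serial (axiom D): no — b has no R-successor.
Euclidean (axiom 5): no — a R b and a R e, but not b R e.
Transitive (axiom 4): yes — every two-step R-path is closed by a direct edge.
Reflexive (axiom T): no — a is not related to itself.
So F validates K; D would additionally require R to be serial. The strongest is K.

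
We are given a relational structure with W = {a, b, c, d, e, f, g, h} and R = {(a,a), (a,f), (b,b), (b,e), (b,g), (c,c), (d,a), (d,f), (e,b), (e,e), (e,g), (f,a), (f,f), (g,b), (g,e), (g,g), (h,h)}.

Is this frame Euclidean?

Yes

Euclidean: yes — any two successors of a common world are R-related.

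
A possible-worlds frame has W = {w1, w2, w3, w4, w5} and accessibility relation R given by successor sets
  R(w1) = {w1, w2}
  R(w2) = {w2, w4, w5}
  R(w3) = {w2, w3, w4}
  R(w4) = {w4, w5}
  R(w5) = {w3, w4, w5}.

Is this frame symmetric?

Symmetric: no — w1 R w2 but not w2 R w1.

No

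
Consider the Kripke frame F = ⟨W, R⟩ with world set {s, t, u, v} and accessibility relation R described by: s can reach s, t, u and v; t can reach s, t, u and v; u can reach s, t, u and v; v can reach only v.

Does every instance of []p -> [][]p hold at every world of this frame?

Yes

The schema 4 characterises exactly the transitive frames.
Transitive: yes — every two-step R-path is closed by a direct edge.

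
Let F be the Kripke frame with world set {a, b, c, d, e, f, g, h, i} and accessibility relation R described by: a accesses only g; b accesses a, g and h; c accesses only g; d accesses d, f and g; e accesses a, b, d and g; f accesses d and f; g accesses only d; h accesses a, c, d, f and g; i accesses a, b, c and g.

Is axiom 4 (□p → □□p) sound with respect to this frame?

No

By correspondence theory, 4 is valid on a frame iff R is transitive.
Transitive: no — a R g and g R d, but not a R d.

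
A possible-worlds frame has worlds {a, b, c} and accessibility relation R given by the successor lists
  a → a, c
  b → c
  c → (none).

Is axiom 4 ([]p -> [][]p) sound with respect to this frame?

Yes

By correspondence theory, 4 is valid on a frame iff R is transitive.
Transitive: yes — every two-step R-path is closed by a direct edge.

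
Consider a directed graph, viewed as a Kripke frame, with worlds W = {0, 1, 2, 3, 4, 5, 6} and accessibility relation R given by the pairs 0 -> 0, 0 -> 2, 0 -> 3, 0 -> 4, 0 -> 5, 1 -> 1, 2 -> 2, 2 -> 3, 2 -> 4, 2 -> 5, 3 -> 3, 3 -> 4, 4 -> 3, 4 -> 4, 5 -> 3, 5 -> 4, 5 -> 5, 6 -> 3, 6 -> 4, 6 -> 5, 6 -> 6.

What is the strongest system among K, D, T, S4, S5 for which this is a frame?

Serial (axiom D): yes — every world has a successor (e.g. 0 R 0).
Reflexive (axiom T): yes — every world is R-related to itself.
Transitive (axiom 4): yes — every two-step R-path is closed by a direct edge.
Euclidean (axiom 5): no — 0 R 3 and 0 R 2, but not 3 R 2.
So F validates K, D, T, S4; S5 would additionally require R to be Euclidean. The strongest is S4.

S4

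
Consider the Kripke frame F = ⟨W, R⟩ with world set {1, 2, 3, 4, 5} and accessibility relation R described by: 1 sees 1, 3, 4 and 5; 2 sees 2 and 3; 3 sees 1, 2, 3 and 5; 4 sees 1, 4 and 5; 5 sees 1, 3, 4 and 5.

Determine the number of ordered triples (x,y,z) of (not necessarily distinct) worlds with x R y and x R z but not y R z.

Enumerating: (1,3,4), (1,4,3), (3,1,2), (3,2,1), (3,2,5), (3,5,2), (5,3,4), (5,4,3).

8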